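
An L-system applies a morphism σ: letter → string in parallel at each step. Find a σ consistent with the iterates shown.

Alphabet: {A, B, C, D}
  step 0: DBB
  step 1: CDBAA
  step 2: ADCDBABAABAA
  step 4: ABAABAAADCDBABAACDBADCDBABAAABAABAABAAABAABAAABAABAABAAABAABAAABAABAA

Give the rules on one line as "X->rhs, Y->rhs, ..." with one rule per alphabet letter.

A->BAA, B->A, C->AD, D->CDB

  step 1 ⇒ step 2: CDBAA ⇒ AD·CDB·A·BAA·BAA
    A ↦ BAA
    B ↦ A
    C ↦ AD
    D ↦ CDB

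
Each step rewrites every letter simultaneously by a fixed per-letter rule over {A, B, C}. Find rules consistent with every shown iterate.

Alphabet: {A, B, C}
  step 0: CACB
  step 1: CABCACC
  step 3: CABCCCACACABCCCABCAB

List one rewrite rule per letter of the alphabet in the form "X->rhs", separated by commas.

  step 0 ⇒ step 1: CACB ⇒ CA·B·CA·CC
    A ↦ B
    B ↦ CC
    C ↦ CA

A->B, B->CC, C->CA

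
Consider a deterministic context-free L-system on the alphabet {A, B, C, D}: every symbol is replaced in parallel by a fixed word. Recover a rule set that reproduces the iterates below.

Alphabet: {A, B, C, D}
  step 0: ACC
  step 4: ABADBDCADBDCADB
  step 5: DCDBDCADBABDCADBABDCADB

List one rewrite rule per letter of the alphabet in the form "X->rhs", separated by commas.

  step 4 ⇒ step 5: ABADBDCADBDCADB ⇒ DC·DB·DC·A·DB·A·B·DC·A·DB·A·B·DC·A·DB
    A ↦ DC
    B ↦ DB
    C ↦ B
    D ↦ A

A->DC, B->DB, C->B, D->A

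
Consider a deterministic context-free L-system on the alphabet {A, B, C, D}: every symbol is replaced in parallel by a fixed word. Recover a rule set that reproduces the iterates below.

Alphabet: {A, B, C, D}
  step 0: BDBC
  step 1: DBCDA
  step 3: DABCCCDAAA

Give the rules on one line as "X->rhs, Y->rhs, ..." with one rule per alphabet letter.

  step 0 ⇒ step 1: BDBC ⇒ D·BC·D·A
    B ↦ D
    C ↦ A
    D ↦ BC
    A ↦ CC  (constrained at step 1)

A->CC, B->D, C->A, D->BC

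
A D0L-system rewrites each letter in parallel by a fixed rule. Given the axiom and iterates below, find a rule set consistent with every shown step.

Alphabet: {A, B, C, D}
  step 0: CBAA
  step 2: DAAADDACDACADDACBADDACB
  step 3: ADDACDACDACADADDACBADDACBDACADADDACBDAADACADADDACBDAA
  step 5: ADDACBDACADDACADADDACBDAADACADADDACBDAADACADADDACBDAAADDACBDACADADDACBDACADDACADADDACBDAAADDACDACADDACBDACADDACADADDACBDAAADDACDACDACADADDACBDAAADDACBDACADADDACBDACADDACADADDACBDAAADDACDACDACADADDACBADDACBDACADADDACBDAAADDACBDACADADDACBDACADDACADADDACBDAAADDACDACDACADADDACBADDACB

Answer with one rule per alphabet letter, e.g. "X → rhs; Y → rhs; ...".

A->DAC, B->DAA, C->B, D->AD

  step 2 ⇒ step 3: DAAADDACDACADDACBADDACB ⇒ AD·DAC·DAC·DAC·AD·AD·DAC·B·AD·DAC·B·DAC·AD·AD·DAC·B·DAA·DAC·AD·AD·DAC·B·DAA
    A ↦ DAC
    B ↦ DAA
    C ↦ B
    D ↦ AD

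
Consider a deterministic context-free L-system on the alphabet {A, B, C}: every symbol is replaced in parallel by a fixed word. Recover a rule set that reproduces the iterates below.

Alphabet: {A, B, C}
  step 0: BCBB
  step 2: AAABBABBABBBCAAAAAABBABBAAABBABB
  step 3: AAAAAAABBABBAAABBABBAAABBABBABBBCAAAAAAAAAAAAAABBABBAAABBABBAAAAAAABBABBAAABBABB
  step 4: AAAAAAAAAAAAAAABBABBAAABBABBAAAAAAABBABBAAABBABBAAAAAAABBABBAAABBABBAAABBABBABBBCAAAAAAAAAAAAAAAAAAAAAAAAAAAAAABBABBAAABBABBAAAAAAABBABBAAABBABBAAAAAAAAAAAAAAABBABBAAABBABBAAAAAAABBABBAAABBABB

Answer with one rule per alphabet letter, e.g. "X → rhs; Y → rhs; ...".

A->AA, B->ABB, C->BCA

  step 3 ⇒ step 4: AAAAAAABBABBAAABBABBAAABBABBABBBCAAAAAAAAAAAAAABBABBAAABBABBAAAAAAABBABBAAABBABB ⇒ AA·AA·AA·AA·AA·AA·AA·ABB·ABB·AA·ABB·ABB·AA·AA·AA·ABB·ABB·AA·ABB·ABB·AA·AA·AA·ABB·ABB·AA·ABB·ABB·AA·ABB·ABB·ABB·BCA·AA·AA·AA·AA·AA·AA·AA·AA·AA·AA·AA·AA·AA·AA·ABB·ABB·AA·ABB·ABB·AA·AA·AA·ABB·ABB·AA·ABB·ABB·AA·AA·AA·AA·AA·AA·AA·ABB·ABB·AA·ABB·ABB·AA·AA·AA·ABB·ABB·AA·ABB·ABB
    A ↦ AA
    B ↦ ABB
    C ↦ BCA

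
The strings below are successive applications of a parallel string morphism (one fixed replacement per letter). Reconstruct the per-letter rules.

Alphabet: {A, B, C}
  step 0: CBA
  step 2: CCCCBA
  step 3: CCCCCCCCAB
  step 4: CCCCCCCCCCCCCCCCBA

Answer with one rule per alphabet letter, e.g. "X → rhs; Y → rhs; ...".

  step 3 ⇒ step 4: CCCCCCCCAB ⇒ CC·CC·CC·CC·CC·CC·CC·CC·B·A
    A ↦ B
    B ↦ A
    C ↦ CC

A->B, B->A, C->CC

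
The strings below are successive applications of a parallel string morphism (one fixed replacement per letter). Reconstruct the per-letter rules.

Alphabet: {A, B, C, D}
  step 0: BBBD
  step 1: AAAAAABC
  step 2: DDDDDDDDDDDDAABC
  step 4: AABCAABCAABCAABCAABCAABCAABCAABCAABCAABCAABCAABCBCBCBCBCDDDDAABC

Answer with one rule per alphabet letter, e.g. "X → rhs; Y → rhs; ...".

  step 1 ⇒ step 2: AAAAAABC ⇒ DD·DD·DD·DD·DD·DD·AA·BC
    A ↦ DD
    B ↦ AA
    C ↦ BC
  step 0 ⇒ step 1: BBBD ⇒ AA·AA·AA·BC
    D ↦ BC

A->DD, B->AA, C->BC, D->BC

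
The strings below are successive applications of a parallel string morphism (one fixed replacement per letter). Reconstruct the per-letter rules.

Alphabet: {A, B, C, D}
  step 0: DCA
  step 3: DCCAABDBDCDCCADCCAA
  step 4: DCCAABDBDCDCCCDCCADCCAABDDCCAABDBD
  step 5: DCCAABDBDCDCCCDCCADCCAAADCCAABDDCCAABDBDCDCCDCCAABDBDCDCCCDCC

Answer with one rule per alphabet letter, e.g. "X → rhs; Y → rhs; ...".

  step 4 ⇒ step 5: DCCAABDBDCDCCCDCCADCCAABDDCCAABDBD ⇒ DCC·A·A·BD·BD·C·DCC·C·DCC·A·DCC·A·A·A·DCC·A·A·BD·DCC·A·A·BD·BD·C·DCC·DCC·A·A·BD·BD·C·DCC·C·DCC
    A ↦ BD
    B ↦ C
    C ↦ A
    D ↦ DCC

A->BD, B->C, C->A, D->DCC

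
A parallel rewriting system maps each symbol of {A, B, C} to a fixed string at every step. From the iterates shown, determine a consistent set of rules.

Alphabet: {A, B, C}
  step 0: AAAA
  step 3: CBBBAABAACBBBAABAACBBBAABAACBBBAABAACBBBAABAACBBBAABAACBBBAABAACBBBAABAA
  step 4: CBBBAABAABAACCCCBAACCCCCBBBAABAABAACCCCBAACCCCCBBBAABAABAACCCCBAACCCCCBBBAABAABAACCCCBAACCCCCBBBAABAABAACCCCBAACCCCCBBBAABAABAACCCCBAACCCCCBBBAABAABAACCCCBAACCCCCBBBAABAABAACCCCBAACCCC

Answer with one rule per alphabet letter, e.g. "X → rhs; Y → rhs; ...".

A->CC, B->BAA, C->CBB

  step 3 ⇒ step 4: CBBBAABAACBBBAABAACBBBAABAACBBBAABAACBBBAABAACBBBAABAACBBBAABAACBBBAABAA ⇒ CBB·BAA·BAA·BAA·CC·CC·BAA·CC·CC·CBB·BAA·BAA·BAA·CC·CC·BAA·CC·CC·CBB·BAA·BAA·BAA·CC·CC·BAA·CC·CC·CBB·BAA·BAA·BAA·CC·CC·BAA·CC·CC·CBB·BAA·BAA·BAA·CC·CC·BAA·CC·CC·CBB·BAA·BAA·BAA·CC·CC·BAA·CC·CC·CBB·BAA·BAA·BAA·CC·CC·BAA·CC·CC·CBB·BAA·BAA·BAA·CC·CC·BAA·CC·CC
    A ↦ CC
    B ↦ BAA
    C ↦ CBB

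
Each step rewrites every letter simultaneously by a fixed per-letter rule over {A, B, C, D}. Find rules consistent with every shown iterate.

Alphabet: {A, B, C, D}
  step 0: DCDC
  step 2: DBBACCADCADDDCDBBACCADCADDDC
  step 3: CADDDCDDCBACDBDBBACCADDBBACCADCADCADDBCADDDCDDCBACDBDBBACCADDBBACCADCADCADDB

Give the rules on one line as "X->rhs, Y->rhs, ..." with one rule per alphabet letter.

A->BAC, B->DDC, C->DB, D->CAD

  step 2 ⇒ step 3: DBBACCADCADDDCDBBACCADCADDDC ⇒ CAD·DDC·DDC·BAC·DB·DB·BAC·CAD·DB·BAC·CAD·CAD·CAD·DB·CAD·DDC·DDC·BAC·DB·DB·BAC·CAD·DB·BAC·CAD·CAD·CAD·DB
    A ↦ BAC
    B ↦ DDC
    C ↦ DB
    D ↦ CAD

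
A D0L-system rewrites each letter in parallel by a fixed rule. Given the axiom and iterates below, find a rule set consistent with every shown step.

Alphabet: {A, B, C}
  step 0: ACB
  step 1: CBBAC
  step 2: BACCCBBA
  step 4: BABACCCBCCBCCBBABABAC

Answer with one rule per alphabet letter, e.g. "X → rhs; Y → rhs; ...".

  step 1 ⇒ step 2: CBBAC ⇒ BA·C·C·CB·BA
    A ↦ CB
    B ↦ C
    C ↦ BA

A->CB, B->C, C->BA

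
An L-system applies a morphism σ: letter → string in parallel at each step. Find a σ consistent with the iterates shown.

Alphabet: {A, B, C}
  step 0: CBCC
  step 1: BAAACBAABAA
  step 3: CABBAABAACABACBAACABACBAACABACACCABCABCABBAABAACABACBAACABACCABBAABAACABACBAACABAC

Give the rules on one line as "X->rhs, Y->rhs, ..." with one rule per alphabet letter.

  step 0 ⇒ step 1: CBCC ⇒ BAA·AC·BAA·BAA
    B ↦ AC
    C ↦ BAA
    A ↦ CAB  (constrained at step 1)

A->CAB, B->AC, C->BAA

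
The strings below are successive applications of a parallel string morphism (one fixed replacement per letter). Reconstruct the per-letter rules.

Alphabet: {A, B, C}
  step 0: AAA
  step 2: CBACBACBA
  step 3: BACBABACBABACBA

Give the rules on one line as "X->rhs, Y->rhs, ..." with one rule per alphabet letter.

A->BA, B->C, C->BA

  step 2 ⇒ step 3: CBACBACBA ⇒ BA·C·BA·BA·C·BA·BA·C·BA
    A ↦ BA
    B ↦ C
    C ↦ BA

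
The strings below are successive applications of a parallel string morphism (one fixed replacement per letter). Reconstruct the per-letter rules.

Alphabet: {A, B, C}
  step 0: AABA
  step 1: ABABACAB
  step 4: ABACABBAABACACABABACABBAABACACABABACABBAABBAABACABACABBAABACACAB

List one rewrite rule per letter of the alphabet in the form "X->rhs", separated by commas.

  step 0 ⇒ step 1: AABA ⇒ AB·AB·AC·AB
    A ↦ AB
    B ↦ AC
    C ↦ BA  (constrained at step 1)

A->AB, B->AC, C->BA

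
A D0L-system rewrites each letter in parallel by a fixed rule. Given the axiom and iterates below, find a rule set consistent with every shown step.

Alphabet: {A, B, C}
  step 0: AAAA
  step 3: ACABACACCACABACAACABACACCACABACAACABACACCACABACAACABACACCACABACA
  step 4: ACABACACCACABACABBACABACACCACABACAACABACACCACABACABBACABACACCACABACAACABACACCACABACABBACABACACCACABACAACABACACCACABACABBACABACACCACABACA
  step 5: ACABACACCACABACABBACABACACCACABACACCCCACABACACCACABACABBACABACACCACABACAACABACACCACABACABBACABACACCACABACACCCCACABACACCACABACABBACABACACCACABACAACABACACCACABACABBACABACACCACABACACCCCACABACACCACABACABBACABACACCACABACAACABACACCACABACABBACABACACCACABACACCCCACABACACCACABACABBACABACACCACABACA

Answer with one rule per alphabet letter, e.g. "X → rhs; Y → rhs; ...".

  step 4 ⇒ step 5: ACABACACCACABACABBACABACACCACABACAACABACACCACABACABBACABACACCACABACAACABACACCACABACABBACABACACCACABACAACABACACCACABACABBACABACACCACABACA ⇒ ACA·B·ACA·CC·ACA·B·ACA·B·B·ACA·B·ACA·CC·ACA·B·ACA·CC·CC·ACA·B·ACA·CC·ACA·B·ACA·B·B·ACA·B·ACA·CC·ACA·B·ACA·ACA·B·ACA·CC·ACA·B·ACA·B·B·ACA·B·ACA·CC·ACA·B·ACA·CC·CC·ACA·B·ACA·CC·ACA·B·ACA·B·B·ACA·B·ACA·CC·ACA·B·ACA·ACA·B·ACA·CC·ACA·B·ACA·B·B·ACA·B·ACA·CC·ACA·B·ACA·CC·CC·ACA·B·ACA·CC·ACA·B·ACA·B·B·ACA·B·ACA·CC·ACA·B·ACA·ACA·B·ACA·CC·ACA·B·ACA·B·B·ACA·B·ACA·CC·ACA·B·ACA·CC·CC·ACA·B·ACA·CC·ACA·B·ACA·B·B·ACA·B·ACA·CC·ACA·B·ACA
    A ↦ ACA
    B ↦ CC
    C ↦ B

A->ACA, B->CC, C->B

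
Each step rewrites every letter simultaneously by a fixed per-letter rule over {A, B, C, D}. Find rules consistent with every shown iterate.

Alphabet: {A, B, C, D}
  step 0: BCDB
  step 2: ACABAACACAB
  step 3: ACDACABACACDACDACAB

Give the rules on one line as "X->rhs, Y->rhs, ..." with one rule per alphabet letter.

  step 2 ⇒ step 3: ACABAACACAB ⇒ AC·D·AC·AB·AC·AC·D·AC·D·AC·AB
    A ↦ AC
    B ↦ AB
    C ↦ D
    D ↦ A  (constrained at step 0)

A->AC, B->AB, C->D, D->A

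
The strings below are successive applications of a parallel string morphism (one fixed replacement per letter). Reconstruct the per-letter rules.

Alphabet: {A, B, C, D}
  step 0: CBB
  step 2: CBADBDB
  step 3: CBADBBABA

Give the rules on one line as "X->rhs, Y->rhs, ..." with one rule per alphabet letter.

A->DB, B->A, C->CB, D->B

  step 2 ⇒ step 3: CBADBDB ⇒ CB·A·DB·B·A·B·A
    A ↦ DB
    B ↦ A
    C ↦ CB
    D ↦ B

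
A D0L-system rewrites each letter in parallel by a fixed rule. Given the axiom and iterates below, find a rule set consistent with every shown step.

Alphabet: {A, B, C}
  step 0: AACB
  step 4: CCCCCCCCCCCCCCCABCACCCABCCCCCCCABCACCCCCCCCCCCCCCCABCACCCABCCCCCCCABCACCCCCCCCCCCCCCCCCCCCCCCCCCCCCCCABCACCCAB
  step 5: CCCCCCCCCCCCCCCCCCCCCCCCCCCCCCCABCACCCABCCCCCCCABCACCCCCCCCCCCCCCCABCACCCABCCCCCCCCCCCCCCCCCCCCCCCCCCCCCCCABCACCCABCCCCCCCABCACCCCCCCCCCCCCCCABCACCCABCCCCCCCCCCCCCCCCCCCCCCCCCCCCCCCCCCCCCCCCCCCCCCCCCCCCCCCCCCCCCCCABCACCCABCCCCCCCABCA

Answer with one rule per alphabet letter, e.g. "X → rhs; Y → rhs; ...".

  step 4 ⇒ step 5: CCCCCCCCCCCCCCCABCACCCABCCCCCCCABCACCCCCCCCCCCCCCCABCACCCABCCCCCCCABCACCCCCCCCCCCCCCCCCCCCCCCCCCCCCCCABCACCCAB ⇒ CC·CC·CC·CC·CC·CC·CC·CC·CC·CC·CC·CC·CC·CC·CC·CAB·CA·CC·CAB·CC·CC·CC·CAB·CA·CC·CC·CC·CC·CC·CC·CC·CAB·CA·CC·CAB·CC·CC·CC·CC·CC·CC·CC·CC·CC·CC·CC·CC·CC·CC·CC·CAB·CA·CC·CAB·CC·CC·CC·CAB·CA·CC·CC·CC·CC·CC·CC·CC·CAB·CA·CC·CAB·CC·CC·CC·CC·CC·CC·CC·CC·CC·CC·CC·CC·CC·CC·CC·CC·CC·CC·CC·CC·CC·CC·CC·CC·CC·CC·CC·CC·CC·CC·CC·CAB·CA·CC·CAB·CC·CC·CC·CAB·CA
    A ↦ CAB
    B ↦ CA
    C ↦ CC

A->CAB, B->CA, C->CC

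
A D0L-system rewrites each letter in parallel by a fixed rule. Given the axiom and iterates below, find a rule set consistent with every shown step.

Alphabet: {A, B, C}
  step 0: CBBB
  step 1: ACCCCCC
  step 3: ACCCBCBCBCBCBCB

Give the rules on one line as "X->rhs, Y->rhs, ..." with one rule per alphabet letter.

  step 0 ⇒ step 1: CBBB ⇒ A·CC·CC·CC
    B ↦ CC
    C ↦ A
    A ↦ CB  (constrained at step 1)

A->CB, B->CC, C->A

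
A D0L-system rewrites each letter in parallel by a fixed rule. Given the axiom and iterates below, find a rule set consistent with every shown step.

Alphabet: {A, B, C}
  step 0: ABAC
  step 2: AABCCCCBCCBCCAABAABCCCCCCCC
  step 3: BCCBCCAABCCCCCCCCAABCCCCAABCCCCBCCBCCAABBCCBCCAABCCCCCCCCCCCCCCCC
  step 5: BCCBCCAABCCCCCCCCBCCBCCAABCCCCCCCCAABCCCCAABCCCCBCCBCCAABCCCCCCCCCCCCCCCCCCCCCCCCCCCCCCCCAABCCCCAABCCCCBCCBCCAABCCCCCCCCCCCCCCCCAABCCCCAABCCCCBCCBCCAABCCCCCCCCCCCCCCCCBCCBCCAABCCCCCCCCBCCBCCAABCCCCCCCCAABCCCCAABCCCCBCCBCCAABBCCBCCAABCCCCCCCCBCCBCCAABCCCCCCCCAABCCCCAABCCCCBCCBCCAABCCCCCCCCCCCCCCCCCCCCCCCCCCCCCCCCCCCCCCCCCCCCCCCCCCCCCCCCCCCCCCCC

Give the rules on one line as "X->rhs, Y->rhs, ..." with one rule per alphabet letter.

  step 2 ⇒ step 3: AABCCCCBCCBCCAABAABCCCCCCCC ⇒ BCC·BCC·AAB·CC·CC·CC·CC·AAB·CC·CC·AAB·CC·CC·BCC·BCC·AAB·BCC·BCC·AAB·CC·CC·CC·CC·CC·CC·CC·CC
    A ↦ BCC
    B ↦ AAB
    C ↦ CC

A->BCC, B->AAB, C->CC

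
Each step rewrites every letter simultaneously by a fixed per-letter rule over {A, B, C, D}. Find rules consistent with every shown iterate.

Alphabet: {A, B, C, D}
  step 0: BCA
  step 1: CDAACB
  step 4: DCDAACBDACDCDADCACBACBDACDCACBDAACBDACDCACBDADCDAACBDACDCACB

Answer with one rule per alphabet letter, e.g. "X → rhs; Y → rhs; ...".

  step 0 ⇒ step 1: BCA ⇒ C·DA·ACB
    A ↦ ACB
    B ↦ C
    C ↦ DA
    D ↦ DC  (constrained at step 1)

A->ACB, B->C, C->DA, D->DC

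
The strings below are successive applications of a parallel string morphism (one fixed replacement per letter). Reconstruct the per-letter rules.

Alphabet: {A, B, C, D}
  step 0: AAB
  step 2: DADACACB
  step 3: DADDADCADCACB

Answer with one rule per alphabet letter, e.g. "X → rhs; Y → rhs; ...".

  step 2 ⇒ step 3: DADACACB ⇒ DA·D·DA·D·CA·D·CA·CB
    A ↦ D
    B ↦ CB
    C ↦ CA
    D ↦ DA

A->D, B->CB, C->CA, D->DA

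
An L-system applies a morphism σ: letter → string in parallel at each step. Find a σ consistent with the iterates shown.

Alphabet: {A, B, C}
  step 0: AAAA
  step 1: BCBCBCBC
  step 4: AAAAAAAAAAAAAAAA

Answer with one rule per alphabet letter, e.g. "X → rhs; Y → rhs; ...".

  step 0 ⇒ step 1: AAAA ⇒ BC·BC·BC·BC
    A ↦ BC
    B ↦ A  (constrained at step 1)
    C ↦ A  (constrained at step 1)

A->BC, B->A, C->A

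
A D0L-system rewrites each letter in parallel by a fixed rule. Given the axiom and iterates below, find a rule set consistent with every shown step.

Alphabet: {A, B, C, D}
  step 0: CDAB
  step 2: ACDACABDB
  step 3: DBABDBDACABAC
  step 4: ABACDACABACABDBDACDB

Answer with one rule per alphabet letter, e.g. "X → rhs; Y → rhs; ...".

A->D, B->AC, C->B, D->AB

  step 3 ⇒ step 4: DBABDBDACABAC ⇒ AB·AC·D·AC·AB·AC·AB·D·B·D·AC·D·B
    A ↦ D
    B ↦ AC
    C ↦ B
    D ↦ AB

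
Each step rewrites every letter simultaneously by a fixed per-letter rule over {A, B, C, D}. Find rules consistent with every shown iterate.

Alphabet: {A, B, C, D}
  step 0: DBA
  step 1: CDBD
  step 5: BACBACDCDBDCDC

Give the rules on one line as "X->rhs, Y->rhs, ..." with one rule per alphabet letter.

  step 0 ⇒ step 1: DBA ⇒ C·D·BD
    A ↦ BD
    B ↦ D
    D ↦ C
    C ↦ BA  (constrained at step 1)

A->BD, B->D, C->BA, D->C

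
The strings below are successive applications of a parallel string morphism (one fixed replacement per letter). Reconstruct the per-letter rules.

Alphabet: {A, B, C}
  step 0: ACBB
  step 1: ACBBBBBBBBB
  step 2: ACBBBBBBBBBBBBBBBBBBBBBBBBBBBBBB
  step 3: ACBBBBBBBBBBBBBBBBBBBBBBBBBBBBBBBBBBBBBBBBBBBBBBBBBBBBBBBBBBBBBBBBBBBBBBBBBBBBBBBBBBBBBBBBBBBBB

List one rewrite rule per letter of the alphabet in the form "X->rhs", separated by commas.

  step 2 ⇒ step 3: ACBBBBBBBBBBBBBBBBBBBBBBBBBBBBBB ⇒ AC·BBB·BBB·BBB·BBB·BBB·BBB·BBB·BBB·BBB·BBB·BBB·BBB·BBB·BBB·BBB·BBB·BBB·BBB·BBB·BBB·BBB·BBB·BBB·BBB·BBB·BBB·BBB·BBB·BBB·BBB·BBB
    A ↦ AC
    B ↦ BBB
    C ↦ BBB

A->AC, B->BBB, C->BBB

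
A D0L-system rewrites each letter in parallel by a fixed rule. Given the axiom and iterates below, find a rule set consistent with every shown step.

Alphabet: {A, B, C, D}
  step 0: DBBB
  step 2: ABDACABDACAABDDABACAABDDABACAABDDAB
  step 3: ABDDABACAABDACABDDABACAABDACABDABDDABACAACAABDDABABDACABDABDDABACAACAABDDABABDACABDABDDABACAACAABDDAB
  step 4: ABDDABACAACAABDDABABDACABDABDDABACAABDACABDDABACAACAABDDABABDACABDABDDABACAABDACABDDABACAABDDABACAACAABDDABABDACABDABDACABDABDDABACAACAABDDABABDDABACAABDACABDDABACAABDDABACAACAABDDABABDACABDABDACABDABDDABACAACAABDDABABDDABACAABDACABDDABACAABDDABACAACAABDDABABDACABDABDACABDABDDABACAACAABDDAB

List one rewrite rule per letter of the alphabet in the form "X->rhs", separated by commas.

  step 3 ⇒ step 4: ABDDABACAABDACABDDABACAABDACABDABDDABACAACAABDDABABDACABDABDDABACAACAABDDABABDACABDABDDABACAACAABDDAB ⇒ ABD·DAB·ACA·ACA·ABD·DAB·ABD·AC·ABD·ABD·DAB·ACA·ABD·AC·ABD·DAB·ACA·ACA·ABD·DAB·ABD·AC·ABD·ABD·DAB·ACA·ABD·AC·ABD·DAB·ACA·ABD·DAB·ACA·ACA·ABD·DAB·ABD·AC·ABD·ABD·AC·ABD·ABD·DAB·ACA·ACA·ABD·DAB·ABD·DAB·ACA·ABD·AC·ABD·DAB·ACA·ABD·DAB·ACA·ACA·ABD·DAB·ABD·AC·ABD·ABD·AC·ABD·ABD·DAB·ACA·ACA·ABD·DAB·ABD·DAB·ACA·ABD·AC·ABD·DAB·ACA·ABD·DAB·ACA·ACA·ABD·DAB·ABD·AC·ABD·ABD·AC·ABD·ABD·DAB·ACA·ACA·ABD·DAB
    A ↦ ABD
    B ↦ DAB
    C ↦ AC
    D ↦ ACA

A->ABD, B->DAB, C->AC, D->ACA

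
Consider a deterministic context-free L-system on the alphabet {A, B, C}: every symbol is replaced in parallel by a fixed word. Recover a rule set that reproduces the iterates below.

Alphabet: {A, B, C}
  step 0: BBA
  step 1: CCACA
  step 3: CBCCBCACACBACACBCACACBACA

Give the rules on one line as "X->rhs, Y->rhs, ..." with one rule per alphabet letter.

A->ACA, B->C, C->CB

  step 0 ⇒ step 1: BBA ⇒ C·C·ACA
    A ↦ ACA
    B ↦ C
    C ↦ CB  (constrained at step 1)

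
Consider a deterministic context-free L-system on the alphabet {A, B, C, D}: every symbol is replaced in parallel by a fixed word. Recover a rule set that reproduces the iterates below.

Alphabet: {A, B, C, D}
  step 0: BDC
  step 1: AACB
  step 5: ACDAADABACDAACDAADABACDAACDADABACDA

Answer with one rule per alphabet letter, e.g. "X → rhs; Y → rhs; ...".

A->DA, B->A, C->B, D->AC

  step 0 ⇒ step 1: BDC ⇒ A·AC·B
    B ↦ A
    C ↦ B
    D ↦ AC
    A ↦ DA  (constrained at step 1)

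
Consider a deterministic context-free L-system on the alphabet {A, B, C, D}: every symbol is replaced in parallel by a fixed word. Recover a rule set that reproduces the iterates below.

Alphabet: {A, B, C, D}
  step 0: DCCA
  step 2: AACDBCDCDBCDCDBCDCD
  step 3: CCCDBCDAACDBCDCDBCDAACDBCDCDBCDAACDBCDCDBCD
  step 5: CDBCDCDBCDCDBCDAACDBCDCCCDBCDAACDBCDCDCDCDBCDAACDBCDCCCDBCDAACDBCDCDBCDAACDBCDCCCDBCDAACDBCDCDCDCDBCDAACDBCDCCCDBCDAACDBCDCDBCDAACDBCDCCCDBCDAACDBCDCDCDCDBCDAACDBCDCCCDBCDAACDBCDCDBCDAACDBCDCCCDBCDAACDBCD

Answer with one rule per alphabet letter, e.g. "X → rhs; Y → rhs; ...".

  step 2 ⇒ step 3: AACDBCDCDBCDCDBCDCD ⇒ C·C·CD·BCD·AA·CD·BCD·CD·BCD·AA·CD·BCD·CD·BCD·AA·CD·BCD·CD·BCD
    A ↦ C
    B ↦ AA
    C ↦ CD
    D ↦ BCD

A->C, B->AA, C->CD, D->BCD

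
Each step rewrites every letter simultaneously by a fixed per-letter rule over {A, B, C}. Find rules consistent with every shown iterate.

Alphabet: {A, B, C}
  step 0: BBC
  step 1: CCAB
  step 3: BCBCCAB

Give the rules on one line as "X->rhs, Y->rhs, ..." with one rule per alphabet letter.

A->B, B->C, C->AB

  step 0 ⇒ step 1: BBC ⇒ C·C·AB
    B ↦ C
    C ↦ AB
    A ↦ B  (constrained at step 1)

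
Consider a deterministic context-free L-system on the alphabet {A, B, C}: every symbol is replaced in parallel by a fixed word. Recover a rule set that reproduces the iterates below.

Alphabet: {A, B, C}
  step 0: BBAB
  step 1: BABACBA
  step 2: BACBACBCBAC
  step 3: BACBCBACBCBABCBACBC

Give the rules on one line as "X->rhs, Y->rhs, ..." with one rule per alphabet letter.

  step 2 ⇒ step 3: BACBACBCBAC ⇒ BA·C·BC·BA·C·BC·BA·BC·BA·C·BC
    A ↦ C
    B ↦ BA
    C ↦ BC

A->C, B->BA, C->BC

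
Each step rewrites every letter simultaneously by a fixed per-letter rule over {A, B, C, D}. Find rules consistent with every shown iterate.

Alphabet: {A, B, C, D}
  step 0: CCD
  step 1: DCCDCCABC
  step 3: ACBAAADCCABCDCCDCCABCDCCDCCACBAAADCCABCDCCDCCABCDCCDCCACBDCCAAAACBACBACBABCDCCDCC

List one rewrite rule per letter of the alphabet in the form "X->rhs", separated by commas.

A->ACB, B->AAA, C->DCC, D->ABC

  step 0 ⇒ step 1: CCD ⇒ DCC·DCC·ABC
    C ↦ DCC
    D ↦ ABC
    A ↦ ACB  (constrained at step 1)
    B ↦ AAA  (constrained at step 1)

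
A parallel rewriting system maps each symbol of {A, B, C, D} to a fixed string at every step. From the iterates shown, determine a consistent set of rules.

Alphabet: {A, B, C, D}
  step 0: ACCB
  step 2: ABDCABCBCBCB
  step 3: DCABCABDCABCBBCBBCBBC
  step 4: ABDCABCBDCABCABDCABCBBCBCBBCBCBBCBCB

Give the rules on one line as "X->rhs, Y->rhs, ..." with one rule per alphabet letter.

  step 3 ⇒ step 4: DCABCABDCABCBBCBBCBBC ⇒ A·B·DCA·BC·B·DCA·BC·A·B·DCA·BC·B·BC·BC·B·BC·BC·B·BC·BC·B
    A ↦ DCA
    B ↦ BC
    C ↦ B
    D ↦ A

A->DCA, B->BC, C->B, D->A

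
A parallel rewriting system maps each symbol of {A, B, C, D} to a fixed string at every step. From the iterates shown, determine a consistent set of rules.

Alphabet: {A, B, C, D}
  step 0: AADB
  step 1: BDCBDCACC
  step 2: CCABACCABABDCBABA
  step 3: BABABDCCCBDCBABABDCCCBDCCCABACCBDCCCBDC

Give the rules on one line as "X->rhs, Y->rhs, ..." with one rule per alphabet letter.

A->BDC, B->CC, C->BA, D->A

  step 2 ⇒ step 3: CCABACCABABDCBABA ⇒ BA·BA·BDC·CC·BDC·BA·BA·BDC·CC·BDC·CC·A·BA·CC·BDC·CC·BDC
    A ↦ BDC
    B ↦ CC
    C ↦ BA
    D ↦ A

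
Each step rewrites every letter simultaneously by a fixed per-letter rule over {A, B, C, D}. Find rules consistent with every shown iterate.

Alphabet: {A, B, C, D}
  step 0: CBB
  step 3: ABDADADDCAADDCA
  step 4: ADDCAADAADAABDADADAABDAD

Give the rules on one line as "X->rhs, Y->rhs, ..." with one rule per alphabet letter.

  step 3 ⇒ step 4: ABDADADDCAADDCA ⇒ AD·DC·A·AD·A·AD·A·A·BD·AD·AD·A·A·BD·AD
    A ↦ AD
    B ↦ DC
    C ↦ BD
    D ↦ A

A->AD, B->DC, C->BD, D->A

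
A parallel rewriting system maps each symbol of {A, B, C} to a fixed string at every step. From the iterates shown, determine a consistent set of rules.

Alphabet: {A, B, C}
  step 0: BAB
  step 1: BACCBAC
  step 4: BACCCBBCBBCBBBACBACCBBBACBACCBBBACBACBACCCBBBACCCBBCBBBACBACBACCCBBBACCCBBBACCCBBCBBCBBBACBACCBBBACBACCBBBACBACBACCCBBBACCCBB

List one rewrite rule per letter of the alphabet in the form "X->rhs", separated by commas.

  step 0 ⇒ step 1: BAB ⇒ BAC·C·BAC
    A ↦ C
    B ↦ BAC
    C ↦ CBB  (constrained at step 1)

A->C, B->BAC, C->CBB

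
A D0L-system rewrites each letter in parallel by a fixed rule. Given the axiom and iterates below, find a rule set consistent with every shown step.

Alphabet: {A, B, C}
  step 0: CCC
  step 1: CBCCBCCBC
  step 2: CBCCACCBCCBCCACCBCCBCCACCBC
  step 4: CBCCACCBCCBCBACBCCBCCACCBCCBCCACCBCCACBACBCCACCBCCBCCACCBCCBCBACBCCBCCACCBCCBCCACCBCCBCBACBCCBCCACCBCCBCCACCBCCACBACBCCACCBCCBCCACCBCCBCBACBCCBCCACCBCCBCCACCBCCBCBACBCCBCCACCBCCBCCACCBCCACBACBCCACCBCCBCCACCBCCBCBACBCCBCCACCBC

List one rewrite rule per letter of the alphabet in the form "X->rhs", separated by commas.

  step 1 ⇒ step 2: CBCCBCCBC ⇒ CBC·CAC·CBC·CBC·CAC·CBC·CBC·CAC·CBC
    B ↦ CAC
    C ↦ CBC
    A ↦ BA  (constrained at step 2)

A->BA, B->CAC, C->CBC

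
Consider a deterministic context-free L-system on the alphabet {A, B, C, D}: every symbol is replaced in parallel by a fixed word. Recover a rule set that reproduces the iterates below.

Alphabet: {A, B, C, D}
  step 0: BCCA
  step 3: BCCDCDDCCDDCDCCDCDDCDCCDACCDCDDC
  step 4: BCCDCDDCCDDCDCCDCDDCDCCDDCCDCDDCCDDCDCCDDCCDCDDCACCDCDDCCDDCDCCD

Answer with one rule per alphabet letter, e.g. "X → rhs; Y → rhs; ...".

A->AC, B->BC, C->CD, D->DC

  step 3 ⇒ step 4: BCCDCDDCCDDCDCCDCDDCDCCDACCDCDDC ⇒ BC·CD·CD·DC·CD·DC·DC·CD·CD·DC·DC·CD·DC·CD·CD·DC·CD·DC·DC·CD·DC·CD·CD·DC·AC·CD·CD·DC·CD·DC·DC·CD
    A ↦ AC
    B ↦ BC
    C ↦ CD
    D ↦ DC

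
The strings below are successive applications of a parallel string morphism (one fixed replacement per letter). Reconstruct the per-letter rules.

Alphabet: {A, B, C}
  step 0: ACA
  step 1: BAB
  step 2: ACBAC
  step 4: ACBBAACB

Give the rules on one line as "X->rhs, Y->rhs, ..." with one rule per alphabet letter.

A->B, B->AC, C->A

  step 1 ⇒ step 2: BAB ⇒ AC·B·AC
    A ↦ B
    B ↦ AC
  step 0 ⇒ step 1: ACA ⇒ B·A·B
    C ↦ A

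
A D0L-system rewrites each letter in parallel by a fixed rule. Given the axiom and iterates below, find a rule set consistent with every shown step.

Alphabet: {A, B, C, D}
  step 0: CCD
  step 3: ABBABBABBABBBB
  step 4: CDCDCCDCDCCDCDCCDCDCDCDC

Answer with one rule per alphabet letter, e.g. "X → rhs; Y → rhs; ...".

  step 3 ⇒ step 4: ABBABBABBABBBB ⇒ C·DC·DC·C·DC·DC·C·DC·DC·C·DC·DC·DC·DC
    A ↦ C
    B ↦ DC
    C ↦ BB  (constrained at step 0)
    D ↦ A  (constrained at step 0)

A->C, B->DC, C->BB, D->A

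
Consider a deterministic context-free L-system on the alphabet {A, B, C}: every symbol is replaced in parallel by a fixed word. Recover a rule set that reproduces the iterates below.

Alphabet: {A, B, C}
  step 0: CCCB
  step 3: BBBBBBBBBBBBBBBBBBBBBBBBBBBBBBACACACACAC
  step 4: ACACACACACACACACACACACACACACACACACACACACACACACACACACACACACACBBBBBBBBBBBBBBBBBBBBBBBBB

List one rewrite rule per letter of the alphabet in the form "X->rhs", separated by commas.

A->BBB, B->AC, C->BB

  step 3 ⇒ step 4: BBBBBBBBBBBBBBBBBBBBBBBBBBBBBBACACACACAC ⇒ AC·AC·AC·AC·AC·AC·AC·AC·AC·AC·AC·AC·AC·AC·AC·AC·AC·AC·AC·AC·AC·AC·AC·AC·AC·AC·AC·AC·AC·AC·BBB·BB·BBB·BB·BBB·BB·BBB·BB·BBB·BB
    A ↦ BBB
    B ↦ AC
    C ↦ BB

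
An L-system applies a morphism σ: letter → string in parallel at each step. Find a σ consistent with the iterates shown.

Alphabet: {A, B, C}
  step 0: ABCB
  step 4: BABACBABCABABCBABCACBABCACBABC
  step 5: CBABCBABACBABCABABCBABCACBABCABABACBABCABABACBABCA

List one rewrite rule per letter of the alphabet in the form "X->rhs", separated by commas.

A->BAB, B->C, C->A

  step 4 ⇒ step 5: BABACBABCABABCBABCACBABCACBABC ⇒ C·BAB·C·BAB·A·C·BAB·C·A·BAB·C·BAB·C·A·C·BAB·C·A·BAB·A·C·BAB·C·A·BAB·A·C·BAB·C·A
    A ↦ BAB
    B ↦ C
    C ↦ A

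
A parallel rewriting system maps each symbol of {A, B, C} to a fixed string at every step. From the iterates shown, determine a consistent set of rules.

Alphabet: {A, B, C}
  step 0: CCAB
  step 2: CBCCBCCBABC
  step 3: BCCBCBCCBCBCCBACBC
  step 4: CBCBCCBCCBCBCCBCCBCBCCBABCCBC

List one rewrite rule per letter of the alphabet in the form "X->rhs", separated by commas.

  step 3 ⇒ step 4: BCCBCBCCBCBCCBACBC ⇒ C·BC·BC·C·BC·C·BC·BC·C·BC·C·BC·BC·C·BA·BC·C·BC
    A ↦ BA
    B ↦ C
    C ↦ BC

A->BA, B->C, C->BC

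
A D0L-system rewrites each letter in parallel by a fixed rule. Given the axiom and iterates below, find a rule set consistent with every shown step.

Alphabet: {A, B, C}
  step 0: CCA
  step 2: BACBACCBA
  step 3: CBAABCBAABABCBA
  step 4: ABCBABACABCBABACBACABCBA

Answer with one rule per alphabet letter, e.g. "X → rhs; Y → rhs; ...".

A->BA, B->C, C->AB

  step 3 ⇒ step 4: CBAABCBAABABCBA ⇒ AB·C·BA·BA·C·AB·C·BA·BA·C·BA·C·AB·C·BA
    A ↦ BA
    B ↦ C
    C ↦ AB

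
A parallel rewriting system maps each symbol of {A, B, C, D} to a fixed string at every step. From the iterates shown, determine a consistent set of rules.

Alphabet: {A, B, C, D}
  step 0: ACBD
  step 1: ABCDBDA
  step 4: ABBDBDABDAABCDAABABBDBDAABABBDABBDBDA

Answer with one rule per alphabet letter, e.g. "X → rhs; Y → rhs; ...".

  step 0 ⇒ step 1: ACBD ⇒ AB·CD·BD·A
    A ↦ AB
    B ↦ BD
    C ↦ CD
    D ↦ A

A->AB, B->BD, C->CD, D->A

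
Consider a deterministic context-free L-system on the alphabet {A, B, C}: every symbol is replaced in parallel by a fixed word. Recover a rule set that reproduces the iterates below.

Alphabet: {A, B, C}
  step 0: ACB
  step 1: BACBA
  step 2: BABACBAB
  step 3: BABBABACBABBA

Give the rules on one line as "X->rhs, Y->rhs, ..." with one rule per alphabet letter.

A->B, B->BA, C->AC

  step 2 ⇒ step 3: BABACBAB ⇒ BA·B·BA·B·AC·BA·B·BA
    A ↦ B
    B ↦ BA
    C ↦ AC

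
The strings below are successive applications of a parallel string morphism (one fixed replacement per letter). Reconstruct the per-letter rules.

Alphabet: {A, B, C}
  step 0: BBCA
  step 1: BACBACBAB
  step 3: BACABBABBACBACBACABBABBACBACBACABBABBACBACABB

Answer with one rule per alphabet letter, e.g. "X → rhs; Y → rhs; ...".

A->AB, B->BAC, C->B

  step 0 ⇒ step 1: BBCA ⇒ BAC·BAC·B·AB
    A ↦ AB
    B ↦ BAC
    C ↦ B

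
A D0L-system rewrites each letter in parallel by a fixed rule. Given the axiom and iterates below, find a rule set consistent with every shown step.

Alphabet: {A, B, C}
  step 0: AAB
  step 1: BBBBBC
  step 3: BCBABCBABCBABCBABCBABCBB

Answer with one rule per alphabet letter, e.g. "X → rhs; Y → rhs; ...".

A->BB, B->BC, C->BA

  step 0 ⇒ step 1: AAB ⇒ BB·BB·BC
    A ↦ BB
    B ↦ BC
    C ↦ BA  (constrained at step 1)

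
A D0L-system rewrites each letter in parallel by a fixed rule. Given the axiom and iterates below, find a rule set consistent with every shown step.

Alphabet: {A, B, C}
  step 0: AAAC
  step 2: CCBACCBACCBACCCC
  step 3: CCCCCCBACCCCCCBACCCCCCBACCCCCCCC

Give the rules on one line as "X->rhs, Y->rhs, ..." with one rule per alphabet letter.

A->BA, B->CC, C->CC

  step 2 ⇒ step 3: CCBACCBACCBACCCC ⇒ CC·CC·CC·BA·CC·CC·CC·BA·CC·CC·CC·BA·CC·CC·CC·CC
    A ↦ BA
    B ↦ CC
    C ↦ CC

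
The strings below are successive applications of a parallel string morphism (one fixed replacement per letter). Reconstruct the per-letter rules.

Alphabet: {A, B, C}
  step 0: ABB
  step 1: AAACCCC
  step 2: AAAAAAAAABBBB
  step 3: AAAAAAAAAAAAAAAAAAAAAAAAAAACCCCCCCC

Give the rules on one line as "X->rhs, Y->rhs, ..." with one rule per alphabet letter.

A->AAA, B->CC, C->B

  step 2 ⇒ step 3: AAAAAAAAABBBB ⇒ AAA·AAA·AAA·AAA·AAA·AAA·AAA·AAA·AAA·CC·CC·CC·CC
    A ↦ AAA
    B ↦ CC
  step 1 ⇒ step 2: AAACCCC ⇒ AAA·AAA·AAA·B·B·B·B
    C ↦ B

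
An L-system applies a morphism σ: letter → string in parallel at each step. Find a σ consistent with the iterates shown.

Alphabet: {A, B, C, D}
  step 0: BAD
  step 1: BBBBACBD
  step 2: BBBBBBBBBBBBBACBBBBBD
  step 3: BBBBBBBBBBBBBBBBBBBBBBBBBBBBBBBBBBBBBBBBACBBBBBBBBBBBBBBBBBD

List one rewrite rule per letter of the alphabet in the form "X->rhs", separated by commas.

A->BAC, B->BBB, C->B, D->BD

  step 2 ⇒ step 3: BBBBBBBBBBBBBACBBBBBD ⇒ BBB·BBB·BBB·BBB·BBB·BBB·BBB·BBB·BBB·BBB·BBB·BBB·BBB·BAC·B·BBB·BBB·BBB·BBB·BBB·BD
    A ↦ BAC
    B ↦ BBB
    C ↦ B
    D ↦ BD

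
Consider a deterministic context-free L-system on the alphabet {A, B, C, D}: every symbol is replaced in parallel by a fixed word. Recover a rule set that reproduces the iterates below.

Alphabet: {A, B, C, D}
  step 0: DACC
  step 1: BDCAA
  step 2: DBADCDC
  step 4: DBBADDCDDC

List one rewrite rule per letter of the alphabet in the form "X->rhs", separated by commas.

  step 1 ⇒ step 2: BDCAA ⇒ D·B·A·DC·DC
    A ↦ DC
    B ↦ D
    C ↦ A
    D ↦ B

A->DC, B->D, C->A, D->B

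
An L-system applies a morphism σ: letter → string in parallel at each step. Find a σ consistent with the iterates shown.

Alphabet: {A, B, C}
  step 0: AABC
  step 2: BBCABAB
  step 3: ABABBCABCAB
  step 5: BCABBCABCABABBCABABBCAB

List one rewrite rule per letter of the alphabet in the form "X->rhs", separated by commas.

  step 2 ⇒ step 3: BBCABAB ⇒ AB·AB·B·C·AB·C·AB
    A ↦ C
    B ↦ AB
    C ↦ B

A->C, B->AB, C->B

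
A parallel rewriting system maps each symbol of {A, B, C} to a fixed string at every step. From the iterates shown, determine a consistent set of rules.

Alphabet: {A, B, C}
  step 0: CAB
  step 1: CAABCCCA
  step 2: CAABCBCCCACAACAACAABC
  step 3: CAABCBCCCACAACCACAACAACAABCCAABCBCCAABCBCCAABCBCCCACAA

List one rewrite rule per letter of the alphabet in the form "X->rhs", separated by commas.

  step 2 ⇒ step 3: CAABCBCCCACAACAACAABC ⇒ CAA·BC·BC·CCA·CAA·CCA·CAA·CAA·CAA·BC·CAA·BC·BC·CAA·BC·BC·CAA·BC·BC·CCA·CAA
    A ↦ BC
    B ↦ CCA
    C ↦ CAA

A->BC, B->CCA, C->CAA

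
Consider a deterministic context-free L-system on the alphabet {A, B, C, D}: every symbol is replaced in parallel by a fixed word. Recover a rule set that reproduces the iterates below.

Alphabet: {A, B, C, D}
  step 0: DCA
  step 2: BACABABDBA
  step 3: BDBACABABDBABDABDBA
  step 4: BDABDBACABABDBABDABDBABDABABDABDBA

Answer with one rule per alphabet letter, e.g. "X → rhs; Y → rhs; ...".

  step 3 ⇒ step 4: BDBACABABDBABDABDBA ⇒ BD·A·BD·BA·CA·BA·BD·BA·BD·A·BD·BA·BD·A·BA·BD·A·BD·BA
    A ↦ BA
    B ↦ BD
    C ↦ CA
    D ↦ A

A->BA, B->BD, C->CA, D->A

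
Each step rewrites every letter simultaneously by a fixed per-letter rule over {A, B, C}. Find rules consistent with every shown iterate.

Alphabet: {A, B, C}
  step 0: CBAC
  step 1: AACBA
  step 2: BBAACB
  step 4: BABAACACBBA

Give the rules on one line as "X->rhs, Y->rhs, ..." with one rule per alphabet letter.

  step 1 ⇒ step 2: AACBA ⇒ B·B·A·AC·B
    A ↦ B
    B ↦ AC
    C ↦ A

A->B, B->AC, C->A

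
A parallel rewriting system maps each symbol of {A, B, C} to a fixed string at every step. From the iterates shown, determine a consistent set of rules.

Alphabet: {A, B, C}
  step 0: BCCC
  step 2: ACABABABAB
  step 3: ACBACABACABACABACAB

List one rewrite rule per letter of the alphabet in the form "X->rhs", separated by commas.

A->AC, B->AB, C->B

  step 2 ⇒ step 3: ACABABABAB ⇒ AC·B·AC·AB·AC·AB·AC·AB·AC·AB
    A ↦ AC
    B ↦ AB
    C ↦ B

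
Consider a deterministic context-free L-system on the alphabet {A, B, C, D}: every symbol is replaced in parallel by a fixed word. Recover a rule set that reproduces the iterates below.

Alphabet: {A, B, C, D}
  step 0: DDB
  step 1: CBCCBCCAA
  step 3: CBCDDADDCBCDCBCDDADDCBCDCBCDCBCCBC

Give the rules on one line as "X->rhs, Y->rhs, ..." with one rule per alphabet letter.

  step 0 ⇒ step 1: DDB ⇒ CBC·CBC·CAA
    B ↦ CAA
    D ↦ CBC
    A ↦ D  (constrained at step 1)
    C ↦ DA  (constrained at step 1)

A->D, B->CAA, C->DA, D->CBC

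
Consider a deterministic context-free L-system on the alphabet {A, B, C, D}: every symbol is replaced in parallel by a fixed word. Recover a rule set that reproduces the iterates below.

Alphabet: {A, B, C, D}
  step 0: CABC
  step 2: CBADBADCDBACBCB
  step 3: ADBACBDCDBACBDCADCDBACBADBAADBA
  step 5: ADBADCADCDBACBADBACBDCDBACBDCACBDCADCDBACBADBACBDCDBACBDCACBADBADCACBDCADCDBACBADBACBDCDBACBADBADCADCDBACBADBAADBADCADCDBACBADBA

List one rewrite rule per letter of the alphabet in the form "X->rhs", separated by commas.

A->CB, B->DBA, C->A, D->DC

  step 2 ⇒ step 3: CBADBADCDBACBCB ⇒ A·DBA·CB·DC·DBA·CB·DC·A·DC·DBA·CB·A·DBA·A·DBA
    A ↦ CB
    B ↦ DBA
    C ↦ A
    D ↦ DC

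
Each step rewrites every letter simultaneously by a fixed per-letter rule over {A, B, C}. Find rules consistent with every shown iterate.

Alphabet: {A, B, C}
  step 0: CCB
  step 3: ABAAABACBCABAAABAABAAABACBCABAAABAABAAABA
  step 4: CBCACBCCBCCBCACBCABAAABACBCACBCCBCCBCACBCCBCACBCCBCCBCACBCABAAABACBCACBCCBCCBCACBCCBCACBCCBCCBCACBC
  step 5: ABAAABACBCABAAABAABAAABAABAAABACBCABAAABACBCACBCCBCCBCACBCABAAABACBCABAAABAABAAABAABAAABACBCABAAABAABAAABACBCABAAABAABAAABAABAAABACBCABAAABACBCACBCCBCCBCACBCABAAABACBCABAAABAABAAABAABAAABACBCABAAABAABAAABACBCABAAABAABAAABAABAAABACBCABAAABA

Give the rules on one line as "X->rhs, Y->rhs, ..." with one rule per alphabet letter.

  step 4 ⇒ step 5: CBCACBCCBCCBCACBCABAAABACBCACBCCBCCBCACBCCBCACBCCBCCBCACBCABAAABACBCACBCCBCCBCACBCCBCACBCCBCCBCACBC ⇒ ABA·A·ABA·CBC·ABA·A·ABA·ABA·A·ABA·ABA·A·ABA·CBC·ABA·A·ABA·CBC·A·CBC·CBC·CBC·A·CBC·ABA·A·ABA·CBC·ABA·A·ABA·ABA·A·ABA·ABA·A·ABA·CBC·ABA·A·ABA·ABA·A·ABA·CBC·ABA·A·ABA·ABA·A·ABA·ABA·A·ABA·CBC·ABA·A·ABA·CBC·A·CBC·CBC·CBC·A·CBC·ABA·A·ABA·CBC·ABA·A·ABA·ABA·A·ABA·ABA·A·ABA·CBC·ABA·A·ABA·ABA·A·ABA·CBC·ABA·A·ABA·ABA·A·ABA·ABA·A·ABA·CBC·ABA·A·ABA
    A ↦ CBC
    B ↦ A
    C ↦ ABA

A->CBC, B->A, C->ABA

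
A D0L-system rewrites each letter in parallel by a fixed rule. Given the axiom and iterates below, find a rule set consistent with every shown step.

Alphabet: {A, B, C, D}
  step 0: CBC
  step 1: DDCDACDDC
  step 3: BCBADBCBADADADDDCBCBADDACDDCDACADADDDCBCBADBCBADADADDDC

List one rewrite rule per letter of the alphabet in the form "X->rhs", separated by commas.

A->BCB, B->DAC, C->DDC, D->AD

  step 0 ⇒ step 1: CBC ⇒ DDC·DAC·DDC
    B ↦ DAC
    C ↦ DDC
    A ↦ BCB  (constrained at step 1)
    D ↦ AD  (constrained at step 1)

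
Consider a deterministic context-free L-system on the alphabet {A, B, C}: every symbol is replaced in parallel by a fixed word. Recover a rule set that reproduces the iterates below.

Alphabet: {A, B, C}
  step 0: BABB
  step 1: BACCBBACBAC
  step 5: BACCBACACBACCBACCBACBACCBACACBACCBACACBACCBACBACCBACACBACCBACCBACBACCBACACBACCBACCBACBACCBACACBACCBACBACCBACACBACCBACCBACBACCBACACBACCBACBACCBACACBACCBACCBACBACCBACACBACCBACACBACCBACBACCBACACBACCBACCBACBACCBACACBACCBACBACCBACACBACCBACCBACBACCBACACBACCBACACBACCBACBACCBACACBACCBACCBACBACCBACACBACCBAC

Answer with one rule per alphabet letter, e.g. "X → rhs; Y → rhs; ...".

A->CB, B->BAC, C->AC

  step 0 ⇒ step 1: BABB ⇒ BAC·CB·BAC·BAC
    A ↦ CB
    B ↦ BAC
    C ↦ AC  (constrained at step 1)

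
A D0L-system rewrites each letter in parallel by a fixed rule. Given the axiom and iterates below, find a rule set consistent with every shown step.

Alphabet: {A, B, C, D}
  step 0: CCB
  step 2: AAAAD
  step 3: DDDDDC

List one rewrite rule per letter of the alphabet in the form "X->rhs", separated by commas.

  step 2 ⇒ step 3: AAAAD ⇒ D·D·D·D·DC
    A ↦ D
    D ↦ DC
    B ↦ A  (constrained at step 0)
    C ↦ BB  (constrained at step 0)

A->D, B->A, C->BB, D->DC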